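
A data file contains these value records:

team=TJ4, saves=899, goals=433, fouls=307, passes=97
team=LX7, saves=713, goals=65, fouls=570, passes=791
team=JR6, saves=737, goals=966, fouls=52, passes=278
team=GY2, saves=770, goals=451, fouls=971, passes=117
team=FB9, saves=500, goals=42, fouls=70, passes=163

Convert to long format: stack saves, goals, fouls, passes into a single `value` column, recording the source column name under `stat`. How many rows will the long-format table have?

5 team values × 4 melted columns = 20 rows.

20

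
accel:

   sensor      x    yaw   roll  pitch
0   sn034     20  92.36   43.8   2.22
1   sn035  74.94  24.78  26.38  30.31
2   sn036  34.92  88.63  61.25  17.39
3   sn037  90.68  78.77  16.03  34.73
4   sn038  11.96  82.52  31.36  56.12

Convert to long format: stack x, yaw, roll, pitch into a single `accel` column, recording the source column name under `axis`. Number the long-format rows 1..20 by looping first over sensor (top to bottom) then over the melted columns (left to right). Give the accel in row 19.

20 rows total (5 × 4). Row 19: index ⌊(19-1)/4⌋ = 4 into sensor → sn038; (19-1) mod 4 = 2 into the melted columns → roll.
So row 19 is (sn038, roll, 31.36); accel = 31.36.

31.36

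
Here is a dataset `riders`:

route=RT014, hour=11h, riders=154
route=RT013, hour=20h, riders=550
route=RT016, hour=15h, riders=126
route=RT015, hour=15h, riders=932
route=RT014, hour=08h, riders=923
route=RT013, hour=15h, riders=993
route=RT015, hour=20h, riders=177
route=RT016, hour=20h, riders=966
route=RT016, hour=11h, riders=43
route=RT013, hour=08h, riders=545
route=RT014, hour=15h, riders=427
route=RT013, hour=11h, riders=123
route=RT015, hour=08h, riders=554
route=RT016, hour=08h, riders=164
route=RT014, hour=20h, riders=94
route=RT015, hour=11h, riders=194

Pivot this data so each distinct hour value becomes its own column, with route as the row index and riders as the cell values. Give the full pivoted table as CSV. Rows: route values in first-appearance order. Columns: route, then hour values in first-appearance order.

Columns: route plus the 4 distinct hour values (11h, 20h, 15h, 08h).
For example, row RT014 column 11h takes riders=154 from the long row (RT014, 11h).

route,11h,20h,15h,08h
RT014,154,94,427,923
RT013,123,550,993,545
RT016,43,966,126,164
RT015,194,177,932,554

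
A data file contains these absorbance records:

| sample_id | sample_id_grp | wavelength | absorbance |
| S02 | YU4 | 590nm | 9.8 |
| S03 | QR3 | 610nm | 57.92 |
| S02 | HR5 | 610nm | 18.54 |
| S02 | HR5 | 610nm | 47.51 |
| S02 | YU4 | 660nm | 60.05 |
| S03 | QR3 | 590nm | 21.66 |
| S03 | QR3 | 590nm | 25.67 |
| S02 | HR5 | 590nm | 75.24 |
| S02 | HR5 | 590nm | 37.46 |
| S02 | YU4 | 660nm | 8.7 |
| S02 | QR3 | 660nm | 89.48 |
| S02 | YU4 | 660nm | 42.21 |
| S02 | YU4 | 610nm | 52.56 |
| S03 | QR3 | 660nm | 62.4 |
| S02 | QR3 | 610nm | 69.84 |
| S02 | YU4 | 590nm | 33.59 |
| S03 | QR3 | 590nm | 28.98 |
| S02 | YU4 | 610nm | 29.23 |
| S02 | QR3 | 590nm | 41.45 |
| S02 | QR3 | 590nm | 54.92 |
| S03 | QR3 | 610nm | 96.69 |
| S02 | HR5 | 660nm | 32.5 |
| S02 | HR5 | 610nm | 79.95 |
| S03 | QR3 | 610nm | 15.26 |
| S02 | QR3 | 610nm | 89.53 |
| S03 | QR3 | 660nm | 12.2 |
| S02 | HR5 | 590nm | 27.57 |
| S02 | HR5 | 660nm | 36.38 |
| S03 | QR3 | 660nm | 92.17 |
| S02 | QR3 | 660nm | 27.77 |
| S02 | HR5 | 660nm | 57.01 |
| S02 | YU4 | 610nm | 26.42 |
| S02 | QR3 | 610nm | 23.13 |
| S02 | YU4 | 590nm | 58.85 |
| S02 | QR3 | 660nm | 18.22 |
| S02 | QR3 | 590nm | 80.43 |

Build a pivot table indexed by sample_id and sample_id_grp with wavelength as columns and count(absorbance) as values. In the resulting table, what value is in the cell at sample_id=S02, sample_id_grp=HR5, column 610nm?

3

Rows with sample_id=S02, sample_id_grp=HR5 and wavelength=610nm: absorbance values are 18.54, 47.51, 79.95.
3 rows match — count = 3.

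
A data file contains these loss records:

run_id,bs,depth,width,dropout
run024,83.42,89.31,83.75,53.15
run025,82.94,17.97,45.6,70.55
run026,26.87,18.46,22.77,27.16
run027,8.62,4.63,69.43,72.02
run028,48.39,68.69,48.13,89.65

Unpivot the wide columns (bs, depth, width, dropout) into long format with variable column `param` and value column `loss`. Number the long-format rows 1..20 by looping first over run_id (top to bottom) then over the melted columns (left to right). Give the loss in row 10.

18.46

20 rows total (5 × 4). Row 10: index ⌊(10-1)/4⌋ = 2 into run_id → run026; (10-1) mod 4 = 1 into the melted columns → depth.
So row 10 is (run026, depth, 18.46); loss = 18.46.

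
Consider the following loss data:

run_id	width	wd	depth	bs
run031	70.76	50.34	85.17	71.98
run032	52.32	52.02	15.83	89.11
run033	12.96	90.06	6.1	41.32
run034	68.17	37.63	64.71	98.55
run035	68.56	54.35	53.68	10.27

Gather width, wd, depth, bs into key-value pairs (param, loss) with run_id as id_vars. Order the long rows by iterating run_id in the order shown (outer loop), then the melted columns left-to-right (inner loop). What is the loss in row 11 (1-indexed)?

6.1

20 rows total (5 × 4). Row 11: index ⌊(11-1)/4⌋ = 2 into run_id → run033; (11-1) mod 4 = 2 into the melted columns → depth.
So row 11 is (run033, depth, 6.1); loss = 6.1.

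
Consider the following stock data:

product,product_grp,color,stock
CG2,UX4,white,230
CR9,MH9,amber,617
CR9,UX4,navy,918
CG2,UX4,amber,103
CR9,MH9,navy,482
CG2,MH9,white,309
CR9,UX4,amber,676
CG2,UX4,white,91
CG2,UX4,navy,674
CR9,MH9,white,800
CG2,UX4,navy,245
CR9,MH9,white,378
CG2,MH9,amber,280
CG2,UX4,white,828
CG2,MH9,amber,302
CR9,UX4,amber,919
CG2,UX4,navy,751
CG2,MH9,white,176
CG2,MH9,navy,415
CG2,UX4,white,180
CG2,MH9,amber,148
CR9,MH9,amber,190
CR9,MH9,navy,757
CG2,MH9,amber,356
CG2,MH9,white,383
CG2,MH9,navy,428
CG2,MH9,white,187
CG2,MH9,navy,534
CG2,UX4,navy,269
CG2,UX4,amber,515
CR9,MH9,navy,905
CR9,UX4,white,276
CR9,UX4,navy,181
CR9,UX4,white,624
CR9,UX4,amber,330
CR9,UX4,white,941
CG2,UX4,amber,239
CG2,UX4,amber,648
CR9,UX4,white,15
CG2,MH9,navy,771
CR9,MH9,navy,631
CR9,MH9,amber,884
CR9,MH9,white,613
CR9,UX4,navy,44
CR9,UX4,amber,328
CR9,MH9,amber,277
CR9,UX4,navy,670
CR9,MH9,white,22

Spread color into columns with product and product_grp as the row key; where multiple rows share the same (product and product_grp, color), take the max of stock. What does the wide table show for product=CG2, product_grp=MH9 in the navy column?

Rows with product=CG2, product_grp=MH9 and color=navy: stock values are 415, 428, 534, 771.
max(415, 428, 534, 771) = 771.

771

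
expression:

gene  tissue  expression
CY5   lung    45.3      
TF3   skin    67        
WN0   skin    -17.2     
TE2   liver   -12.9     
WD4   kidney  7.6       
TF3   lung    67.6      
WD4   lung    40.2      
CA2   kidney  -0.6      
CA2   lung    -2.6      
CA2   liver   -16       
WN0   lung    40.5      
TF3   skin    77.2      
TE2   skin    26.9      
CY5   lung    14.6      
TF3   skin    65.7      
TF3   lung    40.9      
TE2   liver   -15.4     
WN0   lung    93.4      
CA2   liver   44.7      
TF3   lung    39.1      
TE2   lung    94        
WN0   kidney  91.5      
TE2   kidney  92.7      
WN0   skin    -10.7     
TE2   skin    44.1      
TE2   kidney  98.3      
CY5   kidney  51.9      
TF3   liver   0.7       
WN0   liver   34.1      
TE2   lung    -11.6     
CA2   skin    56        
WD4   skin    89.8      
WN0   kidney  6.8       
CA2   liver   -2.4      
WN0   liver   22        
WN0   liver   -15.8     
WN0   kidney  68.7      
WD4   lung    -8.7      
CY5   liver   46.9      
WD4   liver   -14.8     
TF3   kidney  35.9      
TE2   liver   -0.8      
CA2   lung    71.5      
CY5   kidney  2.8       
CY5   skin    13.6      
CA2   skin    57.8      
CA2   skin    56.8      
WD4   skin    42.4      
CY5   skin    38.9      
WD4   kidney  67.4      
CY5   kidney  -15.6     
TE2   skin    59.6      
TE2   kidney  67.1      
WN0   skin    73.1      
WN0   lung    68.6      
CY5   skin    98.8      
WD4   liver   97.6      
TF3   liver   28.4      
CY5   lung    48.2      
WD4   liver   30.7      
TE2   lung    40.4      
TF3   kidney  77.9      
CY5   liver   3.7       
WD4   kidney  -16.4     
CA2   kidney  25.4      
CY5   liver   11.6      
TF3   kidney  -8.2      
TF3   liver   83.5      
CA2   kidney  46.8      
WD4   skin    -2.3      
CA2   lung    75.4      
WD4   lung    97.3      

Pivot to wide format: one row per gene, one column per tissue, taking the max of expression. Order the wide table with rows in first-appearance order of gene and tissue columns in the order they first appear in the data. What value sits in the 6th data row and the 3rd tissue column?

With rows in first-appearance order of gene, row 6 is gene=CA2. tissue columns in first-appearance order: lung, skin, liver, kidney; column 3 is liver.
Long rows with gene=CA2, tissue=liver: max(-16, 44.7, -2.4) = 44.7.

44.7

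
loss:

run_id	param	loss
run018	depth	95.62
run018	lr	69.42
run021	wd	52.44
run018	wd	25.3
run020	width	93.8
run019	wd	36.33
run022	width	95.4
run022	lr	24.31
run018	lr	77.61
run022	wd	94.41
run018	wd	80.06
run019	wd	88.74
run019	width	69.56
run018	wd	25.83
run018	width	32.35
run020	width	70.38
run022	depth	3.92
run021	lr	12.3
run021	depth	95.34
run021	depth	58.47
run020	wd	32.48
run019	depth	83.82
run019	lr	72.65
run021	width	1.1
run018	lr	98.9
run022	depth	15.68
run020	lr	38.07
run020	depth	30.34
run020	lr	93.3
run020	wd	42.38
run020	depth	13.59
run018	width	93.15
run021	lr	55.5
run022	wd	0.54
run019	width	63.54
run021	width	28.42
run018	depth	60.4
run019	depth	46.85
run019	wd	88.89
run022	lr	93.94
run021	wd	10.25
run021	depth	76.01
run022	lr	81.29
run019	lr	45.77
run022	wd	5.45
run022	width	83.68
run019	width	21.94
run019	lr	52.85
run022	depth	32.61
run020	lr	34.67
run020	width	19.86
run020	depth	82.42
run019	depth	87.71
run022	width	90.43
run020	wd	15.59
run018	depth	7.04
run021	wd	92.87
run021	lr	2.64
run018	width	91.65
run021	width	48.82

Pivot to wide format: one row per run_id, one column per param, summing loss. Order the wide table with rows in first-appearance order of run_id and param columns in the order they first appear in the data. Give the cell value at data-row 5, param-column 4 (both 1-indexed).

With rows in first-appearance order of run_id, row 5 is run_id=run022. param columns in first-appearance order: depth, lr, wd, width; column 4 is width.
Long rows with run_id=run022, param=width: 95.4 + 83.68 + 90.43 = 269.51.

269.51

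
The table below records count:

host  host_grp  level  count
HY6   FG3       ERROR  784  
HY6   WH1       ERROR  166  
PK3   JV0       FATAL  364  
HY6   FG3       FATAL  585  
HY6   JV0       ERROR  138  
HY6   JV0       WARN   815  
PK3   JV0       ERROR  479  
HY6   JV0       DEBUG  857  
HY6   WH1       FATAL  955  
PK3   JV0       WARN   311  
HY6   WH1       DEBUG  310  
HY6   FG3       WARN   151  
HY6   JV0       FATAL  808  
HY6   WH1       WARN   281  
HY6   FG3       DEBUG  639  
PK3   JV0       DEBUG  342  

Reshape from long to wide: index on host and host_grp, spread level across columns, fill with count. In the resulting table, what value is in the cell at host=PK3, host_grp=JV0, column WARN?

Wide layout: rows indexed by host and host_grp, columns are the 4 distinct level values (ERROR, FATAL, WARN, DEBUG).
Cell (host=PK3, host_grp=JV0, level=WARN) draws from the long row where host=PK3, host_grp=JV0 and level=WARN, which has count=311.

311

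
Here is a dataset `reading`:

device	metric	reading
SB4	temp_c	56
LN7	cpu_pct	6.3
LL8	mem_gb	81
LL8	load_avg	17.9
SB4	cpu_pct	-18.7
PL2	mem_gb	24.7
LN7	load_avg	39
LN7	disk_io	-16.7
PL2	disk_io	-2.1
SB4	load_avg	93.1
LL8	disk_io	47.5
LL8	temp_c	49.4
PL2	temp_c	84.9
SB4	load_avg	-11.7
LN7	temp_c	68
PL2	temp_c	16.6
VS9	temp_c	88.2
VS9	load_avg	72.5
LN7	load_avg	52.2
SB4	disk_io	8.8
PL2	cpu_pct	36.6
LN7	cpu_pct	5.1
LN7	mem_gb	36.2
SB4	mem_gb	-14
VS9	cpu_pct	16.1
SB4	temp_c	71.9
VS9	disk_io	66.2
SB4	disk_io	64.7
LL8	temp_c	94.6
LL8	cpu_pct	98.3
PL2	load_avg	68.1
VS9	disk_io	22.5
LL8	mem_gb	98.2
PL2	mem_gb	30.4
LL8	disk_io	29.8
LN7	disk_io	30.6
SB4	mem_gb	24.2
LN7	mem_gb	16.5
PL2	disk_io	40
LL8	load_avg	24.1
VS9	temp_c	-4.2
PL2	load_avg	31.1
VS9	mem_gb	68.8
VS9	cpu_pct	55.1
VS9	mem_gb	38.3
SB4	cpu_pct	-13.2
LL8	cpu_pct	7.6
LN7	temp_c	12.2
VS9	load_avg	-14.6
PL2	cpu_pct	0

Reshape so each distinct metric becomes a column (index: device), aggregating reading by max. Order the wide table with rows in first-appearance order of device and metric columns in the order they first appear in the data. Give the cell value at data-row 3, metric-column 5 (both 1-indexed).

47.5

With rows in first-appearance order of device, row 3 is device=LL8. metric columns in first-appearance order: temp_c, cpu_pct, mem_gb, load_avg, disk_io; column 5 is disk_io.
Long rows with device=LL8, metric=disk_io: max(47.5, 29.8) = 47.5.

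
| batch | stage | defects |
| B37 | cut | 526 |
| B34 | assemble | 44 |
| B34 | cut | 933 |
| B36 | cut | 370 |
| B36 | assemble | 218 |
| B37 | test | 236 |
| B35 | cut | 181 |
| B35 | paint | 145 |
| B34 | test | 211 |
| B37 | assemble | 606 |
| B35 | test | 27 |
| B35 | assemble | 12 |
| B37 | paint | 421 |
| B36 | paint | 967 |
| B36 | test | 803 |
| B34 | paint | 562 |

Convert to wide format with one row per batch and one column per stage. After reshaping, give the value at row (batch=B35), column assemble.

12

Wide layout: rows indexed by batch, columns are the 4 distinct stage values (cut, assemble, test, paint).
Cell (batch=B35, stage=assemble) draws from the long row where batch=B35 and stage=assemble, which has defects=12.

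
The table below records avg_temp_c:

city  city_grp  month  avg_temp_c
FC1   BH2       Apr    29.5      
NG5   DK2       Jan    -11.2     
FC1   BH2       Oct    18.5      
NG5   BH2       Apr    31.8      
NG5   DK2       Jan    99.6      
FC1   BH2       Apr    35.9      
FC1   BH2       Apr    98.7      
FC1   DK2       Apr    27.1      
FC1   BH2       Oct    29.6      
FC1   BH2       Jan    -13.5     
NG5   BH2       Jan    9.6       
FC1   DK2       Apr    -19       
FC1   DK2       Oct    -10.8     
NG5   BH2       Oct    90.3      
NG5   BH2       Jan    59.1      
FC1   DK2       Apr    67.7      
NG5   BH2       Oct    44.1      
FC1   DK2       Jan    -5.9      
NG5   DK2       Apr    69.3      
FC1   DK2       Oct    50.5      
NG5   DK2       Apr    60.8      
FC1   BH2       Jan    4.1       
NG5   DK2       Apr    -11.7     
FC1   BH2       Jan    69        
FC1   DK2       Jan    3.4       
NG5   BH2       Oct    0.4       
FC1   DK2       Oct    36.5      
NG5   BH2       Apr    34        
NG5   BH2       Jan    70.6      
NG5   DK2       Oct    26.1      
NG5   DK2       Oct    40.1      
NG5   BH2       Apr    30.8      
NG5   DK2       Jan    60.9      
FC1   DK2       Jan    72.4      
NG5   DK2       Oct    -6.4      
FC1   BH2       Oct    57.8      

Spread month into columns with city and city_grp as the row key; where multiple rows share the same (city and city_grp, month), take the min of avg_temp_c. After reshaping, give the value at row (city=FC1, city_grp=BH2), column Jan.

-13.5

Rows with city=FC1, city_grp=BH2 and month=Jan: avg_temp_c values are -13.5, 4.1, 69.
min(-13.5, 4.1, 69) = -13.5.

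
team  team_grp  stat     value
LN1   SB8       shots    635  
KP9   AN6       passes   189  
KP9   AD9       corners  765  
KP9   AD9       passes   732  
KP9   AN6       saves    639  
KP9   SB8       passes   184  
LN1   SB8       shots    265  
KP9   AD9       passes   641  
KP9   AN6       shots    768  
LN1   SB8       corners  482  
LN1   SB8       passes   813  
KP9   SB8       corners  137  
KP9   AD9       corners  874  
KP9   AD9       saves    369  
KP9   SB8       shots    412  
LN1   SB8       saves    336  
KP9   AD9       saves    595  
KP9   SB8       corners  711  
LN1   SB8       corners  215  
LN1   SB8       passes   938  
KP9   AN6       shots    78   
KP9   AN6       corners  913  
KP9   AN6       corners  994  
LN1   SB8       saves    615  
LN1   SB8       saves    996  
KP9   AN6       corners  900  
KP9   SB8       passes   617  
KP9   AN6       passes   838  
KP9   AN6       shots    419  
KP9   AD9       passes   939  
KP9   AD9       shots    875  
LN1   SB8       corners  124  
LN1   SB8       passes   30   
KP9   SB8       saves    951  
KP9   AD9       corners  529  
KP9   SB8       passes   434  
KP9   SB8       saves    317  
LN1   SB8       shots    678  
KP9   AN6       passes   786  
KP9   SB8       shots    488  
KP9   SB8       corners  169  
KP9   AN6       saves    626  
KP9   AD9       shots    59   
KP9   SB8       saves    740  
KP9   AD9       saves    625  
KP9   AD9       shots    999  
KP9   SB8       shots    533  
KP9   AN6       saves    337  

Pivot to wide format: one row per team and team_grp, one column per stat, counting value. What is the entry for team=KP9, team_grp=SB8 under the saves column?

Rows with team=KP9, team_grp=SB8 and stat=saves: value values are 951, 317, 740.
3 rows match — count = 3.

3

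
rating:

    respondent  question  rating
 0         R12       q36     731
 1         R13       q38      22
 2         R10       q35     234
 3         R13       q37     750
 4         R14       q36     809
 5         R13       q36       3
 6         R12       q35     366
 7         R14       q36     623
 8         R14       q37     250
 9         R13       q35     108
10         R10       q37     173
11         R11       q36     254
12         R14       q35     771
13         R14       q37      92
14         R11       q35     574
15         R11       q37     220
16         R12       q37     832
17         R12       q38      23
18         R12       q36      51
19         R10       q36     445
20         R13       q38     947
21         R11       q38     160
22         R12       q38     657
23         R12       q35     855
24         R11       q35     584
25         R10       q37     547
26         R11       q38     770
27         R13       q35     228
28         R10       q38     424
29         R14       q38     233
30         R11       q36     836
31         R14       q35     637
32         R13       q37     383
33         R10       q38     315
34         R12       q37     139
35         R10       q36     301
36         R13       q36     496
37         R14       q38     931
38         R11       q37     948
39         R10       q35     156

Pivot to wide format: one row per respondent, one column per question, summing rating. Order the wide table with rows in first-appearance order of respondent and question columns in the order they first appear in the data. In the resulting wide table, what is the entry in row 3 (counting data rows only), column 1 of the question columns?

With rows in first-appearance order of respondent, row 3 is respondent=R10. question columns in first-appearance order: q36, q38, q35, q37; column 1 is q36.
Long rows with respondent=R10, question=q36: 445 + 301 = 746.

746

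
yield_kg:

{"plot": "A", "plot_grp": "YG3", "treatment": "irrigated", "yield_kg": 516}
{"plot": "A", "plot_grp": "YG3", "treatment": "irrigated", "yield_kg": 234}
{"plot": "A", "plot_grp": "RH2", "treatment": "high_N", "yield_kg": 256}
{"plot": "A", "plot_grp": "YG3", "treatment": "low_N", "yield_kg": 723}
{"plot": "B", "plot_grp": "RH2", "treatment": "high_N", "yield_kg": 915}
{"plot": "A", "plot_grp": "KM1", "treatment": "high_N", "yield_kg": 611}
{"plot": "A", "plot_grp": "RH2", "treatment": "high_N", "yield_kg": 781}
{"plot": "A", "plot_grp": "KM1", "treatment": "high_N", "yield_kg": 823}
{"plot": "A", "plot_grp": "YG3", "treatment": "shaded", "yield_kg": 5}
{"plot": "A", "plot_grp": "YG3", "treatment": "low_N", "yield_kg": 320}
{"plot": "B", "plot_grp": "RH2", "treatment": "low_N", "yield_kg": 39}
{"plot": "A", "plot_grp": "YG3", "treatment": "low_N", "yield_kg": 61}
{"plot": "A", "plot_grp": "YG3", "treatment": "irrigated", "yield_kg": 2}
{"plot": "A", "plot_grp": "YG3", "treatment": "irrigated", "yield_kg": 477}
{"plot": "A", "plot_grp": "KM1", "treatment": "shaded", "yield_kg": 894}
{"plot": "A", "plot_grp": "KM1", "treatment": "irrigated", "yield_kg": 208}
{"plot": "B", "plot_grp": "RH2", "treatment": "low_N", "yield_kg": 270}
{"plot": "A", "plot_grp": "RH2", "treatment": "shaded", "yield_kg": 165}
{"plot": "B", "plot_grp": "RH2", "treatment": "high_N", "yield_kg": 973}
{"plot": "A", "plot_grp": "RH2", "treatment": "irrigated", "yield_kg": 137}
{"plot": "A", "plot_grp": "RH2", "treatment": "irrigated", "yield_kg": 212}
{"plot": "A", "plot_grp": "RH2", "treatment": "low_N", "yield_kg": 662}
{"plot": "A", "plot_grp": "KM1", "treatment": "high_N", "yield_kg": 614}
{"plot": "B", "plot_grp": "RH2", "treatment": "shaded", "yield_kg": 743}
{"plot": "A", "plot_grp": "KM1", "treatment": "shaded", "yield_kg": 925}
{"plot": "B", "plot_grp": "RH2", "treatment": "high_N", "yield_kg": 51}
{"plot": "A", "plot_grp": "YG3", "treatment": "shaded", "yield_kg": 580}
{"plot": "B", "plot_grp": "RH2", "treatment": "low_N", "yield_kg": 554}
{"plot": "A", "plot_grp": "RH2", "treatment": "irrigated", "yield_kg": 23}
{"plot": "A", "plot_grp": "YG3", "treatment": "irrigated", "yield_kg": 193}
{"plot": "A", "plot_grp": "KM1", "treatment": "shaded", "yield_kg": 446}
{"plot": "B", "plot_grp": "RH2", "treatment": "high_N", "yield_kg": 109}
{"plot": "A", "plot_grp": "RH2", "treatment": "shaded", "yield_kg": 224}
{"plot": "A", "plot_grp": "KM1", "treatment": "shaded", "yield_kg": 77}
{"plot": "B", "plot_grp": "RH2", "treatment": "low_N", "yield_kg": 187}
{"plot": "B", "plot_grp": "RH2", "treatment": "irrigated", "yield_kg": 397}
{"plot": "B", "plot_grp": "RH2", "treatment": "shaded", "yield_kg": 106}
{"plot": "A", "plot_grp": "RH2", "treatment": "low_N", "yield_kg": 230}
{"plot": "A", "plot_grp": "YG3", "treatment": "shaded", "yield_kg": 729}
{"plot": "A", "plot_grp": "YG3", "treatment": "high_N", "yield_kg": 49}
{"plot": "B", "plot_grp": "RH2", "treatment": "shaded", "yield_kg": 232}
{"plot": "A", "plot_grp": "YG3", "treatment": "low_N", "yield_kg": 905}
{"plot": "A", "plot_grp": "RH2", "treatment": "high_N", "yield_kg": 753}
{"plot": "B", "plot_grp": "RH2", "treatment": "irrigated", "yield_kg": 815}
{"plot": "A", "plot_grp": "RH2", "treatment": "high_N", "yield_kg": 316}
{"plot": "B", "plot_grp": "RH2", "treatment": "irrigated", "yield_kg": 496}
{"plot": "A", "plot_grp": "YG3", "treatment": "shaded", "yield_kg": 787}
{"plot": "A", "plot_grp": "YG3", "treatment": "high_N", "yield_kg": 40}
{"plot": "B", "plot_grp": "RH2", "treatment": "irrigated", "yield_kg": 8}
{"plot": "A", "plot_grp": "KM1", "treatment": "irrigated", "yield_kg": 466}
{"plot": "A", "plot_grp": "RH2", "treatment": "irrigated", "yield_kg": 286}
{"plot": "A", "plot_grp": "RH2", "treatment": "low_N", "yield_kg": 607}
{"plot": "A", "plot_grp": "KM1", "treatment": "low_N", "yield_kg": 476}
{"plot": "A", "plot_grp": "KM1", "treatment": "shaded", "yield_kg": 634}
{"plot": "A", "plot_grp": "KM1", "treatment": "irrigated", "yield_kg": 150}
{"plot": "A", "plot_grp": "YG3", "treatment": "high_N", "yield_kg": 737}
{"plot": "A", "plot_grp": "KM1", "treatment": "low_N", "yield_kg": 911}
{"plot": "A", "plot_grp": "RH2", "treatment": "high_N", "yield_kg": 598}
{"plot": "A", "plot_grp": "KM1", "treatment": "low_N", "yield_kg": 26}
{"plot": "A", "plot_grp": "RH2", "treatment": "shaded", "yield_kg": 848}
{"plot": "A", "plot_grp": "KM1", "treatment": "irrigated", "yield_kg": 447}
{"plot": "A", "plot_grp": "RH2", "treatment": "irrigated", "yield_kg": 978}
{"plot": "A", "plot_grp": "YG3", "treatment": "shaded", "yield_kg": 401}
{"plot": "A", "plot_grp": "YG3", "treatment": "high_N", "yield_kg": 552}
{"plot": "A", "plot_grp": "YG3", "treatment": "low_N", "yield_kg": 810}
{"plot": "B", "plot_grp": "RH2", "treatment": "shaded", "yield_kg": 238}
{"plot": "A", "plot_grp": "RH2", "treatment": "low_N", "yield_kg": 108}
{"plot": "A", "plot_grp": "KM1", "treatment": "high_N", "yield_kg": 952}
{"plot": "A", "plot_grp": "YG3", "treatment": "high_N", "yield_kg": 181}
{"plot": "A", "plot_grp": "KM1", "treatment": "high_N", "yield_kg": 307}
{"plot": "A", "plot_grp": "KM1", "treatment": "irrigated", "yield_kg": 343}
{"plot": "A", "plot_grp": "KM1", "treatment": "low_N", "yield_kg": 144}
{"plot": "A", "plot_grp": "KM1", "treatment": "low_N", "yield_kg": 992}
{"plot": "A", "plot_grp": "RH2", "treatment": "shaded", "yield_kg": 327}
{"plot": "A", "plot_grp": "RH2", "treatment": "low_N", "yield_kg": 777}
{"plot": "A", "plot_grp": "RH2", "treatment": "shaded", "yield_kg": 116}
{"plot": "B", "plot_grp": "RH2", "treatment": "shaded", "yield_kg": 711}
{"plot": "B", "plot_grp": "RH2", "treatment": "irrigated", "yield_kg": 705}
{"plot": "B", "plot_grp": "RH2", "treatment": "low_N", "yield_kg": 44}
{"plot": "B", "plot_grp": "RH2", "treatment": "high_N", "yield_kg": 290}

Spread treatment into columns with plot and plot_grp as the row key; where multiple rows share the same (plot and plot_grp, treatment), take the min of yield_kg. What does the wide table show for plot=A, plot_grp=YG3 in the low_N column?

61

Rows with plot=A, plot_grp=YG3 and treatment=low_N: yield_kg values are 723, 320, 61, 905, 810.
min(723, 320, 61, 905, 810) = 61.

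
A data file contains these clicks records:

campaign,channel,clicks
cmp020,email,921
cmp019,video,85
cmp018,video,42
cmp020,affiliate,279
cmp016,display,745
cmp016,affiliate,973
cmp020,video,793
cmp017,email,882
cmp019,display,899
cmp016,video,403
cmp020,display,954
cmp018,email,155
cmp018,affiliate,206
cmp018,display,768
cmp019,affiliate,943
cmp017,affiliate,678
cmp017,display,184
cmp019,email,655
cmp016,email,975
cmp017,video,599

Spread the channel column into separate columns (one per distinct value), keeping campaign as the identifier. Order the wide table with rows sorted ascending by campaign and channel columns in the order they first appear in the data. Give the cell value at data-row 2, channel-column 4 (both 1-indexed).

184

With rows sorted ascending by campaign, row 2 is campaign=cmp017. channel columns in first-appearance order: email, video, affiliate, display; column 4 is display.
Long rows with campaign=cmp017, channel=display: clicks = 184.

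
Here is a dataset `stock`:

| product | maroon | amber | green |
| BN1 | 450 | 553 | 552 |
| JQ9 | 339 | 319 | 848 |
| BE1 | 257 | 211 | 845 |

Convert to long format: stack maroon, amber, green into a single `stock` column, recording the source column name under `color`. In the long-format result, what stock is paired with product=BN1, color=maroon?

Unpivoting turns each (product, wide-column) pair into one long row.
The wide cell at row BN1, column maroon holds 450, so the long row (BN1, maroon) has stock=450.

450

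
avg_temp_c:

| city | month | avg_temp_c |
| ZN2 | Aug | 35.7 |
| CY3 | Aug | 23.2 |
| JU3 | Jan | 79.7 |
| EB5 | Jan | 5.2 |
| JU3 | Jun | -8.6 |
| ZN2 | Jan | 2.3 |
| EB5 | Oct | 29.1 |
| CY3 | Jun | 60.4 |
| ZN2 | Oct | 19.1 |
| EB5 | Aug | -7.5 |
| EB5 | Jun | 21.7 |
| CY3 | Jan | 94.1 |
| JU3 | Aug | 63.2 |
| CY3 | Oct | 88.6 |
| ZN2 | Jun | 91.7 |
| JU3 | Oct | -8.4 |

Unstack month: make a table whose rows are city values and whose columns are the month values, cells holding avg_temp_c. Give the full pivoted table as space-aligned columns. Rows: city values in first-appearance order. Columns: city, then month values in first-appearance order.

Columns: city plus the 4 distinct month values (Aug, Jan, Jun, Oct).
For example, row ZN2 column Aug takes avg_temp_c=35.7 from the long row (ZN2, Aug).

city  Aug   Jan   Jun   Oct 
ZN2   35.7  2.3   91.7  19.1
CY3   23.2  94.1  60.4  88.6
JU3   63.2  79.7  -8.6  -8.4
EB5   -7.5  5.2   21.7  29.1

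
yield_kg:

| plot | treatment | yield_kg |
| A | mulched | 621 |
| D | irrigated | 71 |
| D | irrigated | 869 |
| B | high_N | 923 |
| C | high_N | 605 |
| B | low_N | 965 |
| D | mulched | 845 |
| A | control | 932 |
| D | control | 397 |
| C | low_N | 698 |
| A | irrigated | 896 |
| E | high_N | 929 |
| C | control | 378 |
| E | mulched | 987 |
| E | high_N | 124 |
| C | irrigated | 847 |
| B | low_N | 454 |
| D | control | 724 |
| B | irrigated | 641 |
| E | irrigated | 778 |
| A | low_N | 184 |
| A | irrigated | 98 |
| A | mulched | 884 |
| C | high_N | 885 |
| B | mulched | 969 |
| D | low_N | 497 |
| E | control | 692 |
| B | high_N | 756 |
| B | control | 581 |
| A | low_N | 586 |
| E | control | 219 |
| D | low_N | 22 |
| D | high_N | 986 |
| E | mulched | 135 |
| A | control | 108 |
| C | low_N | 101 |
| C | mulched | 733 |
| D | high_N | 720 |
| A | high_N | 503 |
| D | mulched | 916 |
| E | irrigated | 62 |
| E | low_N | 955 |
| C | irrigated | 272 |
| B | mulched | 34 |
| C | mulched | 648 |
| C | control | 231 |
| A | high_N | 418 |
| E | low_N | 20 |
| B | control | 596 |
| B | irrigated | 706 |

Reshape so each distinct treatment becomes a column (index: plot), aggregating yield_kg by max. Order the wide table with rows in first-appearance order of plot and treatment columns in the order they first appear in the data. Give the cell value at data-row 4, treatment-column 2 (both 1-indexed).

With rows in first-appearance order of plot, row 4 is plot=C. treatment columns in first-appearance order: mulched, irrigated, high_N, low_N, control; column 2 is irrigated.
Long rows with plot=C, treatment=irrigated: max(847, 272) = 847.

847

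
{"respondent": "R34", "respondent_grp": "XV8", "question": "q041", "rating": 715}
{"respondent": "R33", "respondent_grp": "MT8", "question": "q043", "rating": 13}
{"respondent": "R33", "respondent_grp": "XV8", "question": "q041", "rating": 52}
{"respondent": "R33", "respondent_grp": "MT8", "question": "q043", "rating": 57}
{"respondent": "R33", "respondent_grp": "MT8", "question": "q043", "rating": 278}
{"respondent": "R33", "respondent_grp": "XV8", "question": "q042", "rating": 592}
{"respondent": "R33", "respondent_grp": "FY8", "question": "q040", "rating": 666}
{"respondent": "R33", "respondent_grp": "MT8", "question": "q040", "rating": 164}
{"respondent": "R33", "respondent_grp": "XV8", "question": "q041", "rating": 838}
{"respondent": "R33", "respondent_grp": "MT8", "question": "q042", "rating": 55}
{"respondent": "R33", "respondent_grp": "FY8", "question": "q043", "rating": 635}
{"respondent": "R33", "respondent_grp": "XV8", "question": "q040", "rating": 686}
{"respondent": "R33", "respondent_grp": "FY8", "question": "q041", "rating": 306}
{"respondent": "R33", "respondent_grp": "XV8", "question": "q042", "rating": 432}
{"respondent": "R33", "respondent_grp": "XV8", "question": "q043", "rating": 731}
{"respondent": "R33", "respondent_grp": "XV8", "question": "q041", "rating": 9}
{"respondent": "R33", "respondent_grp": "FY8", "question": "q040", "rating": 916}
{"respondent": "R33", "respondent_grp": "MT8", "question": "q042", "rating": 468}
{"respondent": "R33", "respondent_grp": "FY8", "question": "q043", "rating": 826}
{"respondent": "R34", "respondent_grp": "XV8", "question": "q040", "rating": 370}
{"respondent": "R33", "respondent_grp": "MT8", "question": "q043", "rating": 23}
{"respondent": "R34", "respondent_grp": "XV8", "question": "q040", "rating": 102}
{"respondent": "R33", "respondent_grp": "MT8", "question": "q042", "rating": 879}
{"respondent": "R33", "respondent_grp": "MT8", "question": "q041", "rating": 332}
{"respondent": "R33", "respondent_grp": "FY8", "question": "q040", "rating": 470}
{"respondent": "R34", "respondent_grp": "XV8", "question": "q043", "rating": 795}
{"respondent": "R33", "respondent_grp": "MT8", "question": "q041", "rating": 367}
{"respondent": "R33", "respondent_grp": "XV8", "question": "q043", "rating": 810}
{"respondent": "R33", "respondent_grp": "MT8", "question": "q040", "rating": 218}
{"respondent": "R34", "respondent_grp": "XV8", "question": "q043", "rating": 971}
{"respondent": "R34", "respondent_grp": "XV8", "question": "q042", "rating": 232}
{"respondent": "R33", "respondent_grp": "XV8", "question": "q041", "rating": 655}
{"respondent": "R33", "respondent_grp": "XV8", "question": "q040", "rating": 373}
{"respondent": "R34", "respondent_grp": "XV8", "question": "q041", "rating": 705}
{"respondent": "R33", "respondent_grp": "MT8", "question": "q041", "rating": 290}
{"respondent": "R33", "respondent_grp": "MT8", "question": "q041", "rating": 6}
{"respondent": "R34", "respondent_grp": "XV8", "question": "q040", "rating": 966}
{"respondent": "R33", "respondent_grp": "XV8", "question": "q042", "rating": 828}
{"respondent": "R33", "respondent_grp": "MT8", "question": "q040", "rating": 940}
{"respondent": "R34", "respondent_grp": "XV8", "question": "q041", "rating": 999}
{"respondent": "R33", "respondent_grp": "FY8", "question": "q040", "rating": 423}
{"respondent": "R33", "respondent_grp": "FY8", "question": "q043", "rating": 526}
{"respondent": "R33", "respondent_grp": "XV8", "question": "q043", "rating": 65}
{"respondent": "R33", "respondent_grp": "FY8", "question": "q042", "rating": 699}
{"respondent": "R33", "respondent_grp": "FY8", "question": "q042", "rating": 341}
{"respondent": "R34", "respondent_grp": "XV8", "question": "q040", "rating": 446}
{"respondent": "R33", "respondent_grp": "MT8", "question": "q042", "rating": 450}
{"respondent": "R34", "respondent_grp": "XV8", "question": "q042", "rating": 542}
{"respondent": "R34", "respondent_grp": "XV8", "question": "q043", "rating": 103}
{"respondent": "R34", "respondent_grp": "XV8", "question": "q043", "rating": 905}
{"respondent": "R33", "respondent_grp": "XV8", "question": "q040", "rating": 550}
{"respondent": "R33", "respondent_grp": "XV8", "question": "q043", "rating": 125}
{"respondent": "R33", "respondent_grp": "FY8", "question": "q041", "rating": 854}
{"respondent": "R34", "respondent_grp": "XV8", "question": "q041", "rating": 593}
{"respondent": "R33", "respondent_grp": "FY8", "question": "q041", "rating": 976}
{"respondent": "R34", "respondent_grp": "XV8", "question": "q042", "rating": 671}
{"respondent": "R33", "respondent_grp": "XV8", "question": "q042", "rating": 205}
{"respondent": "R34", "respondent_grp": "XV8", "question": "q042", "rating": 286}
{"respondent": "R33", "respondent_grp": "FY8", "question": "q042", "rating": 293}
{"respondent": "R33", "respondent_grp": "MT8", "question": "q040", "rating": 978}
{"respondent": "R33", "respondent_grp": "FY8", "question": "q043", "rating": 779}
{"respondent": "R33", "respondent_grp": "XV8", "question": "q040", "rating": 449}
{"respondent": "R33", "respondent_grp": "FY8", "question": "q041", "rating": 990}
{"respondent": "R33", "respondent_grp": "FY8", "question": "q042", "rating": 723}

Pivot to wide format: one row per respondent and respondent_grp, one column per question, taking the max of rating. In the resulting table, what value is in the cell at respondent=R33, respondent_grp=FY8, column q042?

Rows with respondent=R33, respondent_grp=FY8 and question=q042: rating values are 699, 341, 293, 723.
max(699, 341, 293, 723) = 723.

723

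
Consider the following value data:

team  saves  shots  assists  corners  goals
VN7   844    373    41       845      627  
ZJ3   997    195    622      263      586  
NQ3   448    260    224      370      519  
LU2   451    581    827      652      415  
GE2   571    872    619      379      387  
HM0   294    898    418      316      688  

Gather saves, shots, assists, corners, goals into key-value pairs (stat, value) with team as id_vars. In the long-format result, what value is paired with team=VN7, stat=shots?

373

Unpivoting turns each (team, wide-column) pair into one long row.
The wide cell at row VN7, column shots holds 373, so the long row (VN7, shots) has value=373.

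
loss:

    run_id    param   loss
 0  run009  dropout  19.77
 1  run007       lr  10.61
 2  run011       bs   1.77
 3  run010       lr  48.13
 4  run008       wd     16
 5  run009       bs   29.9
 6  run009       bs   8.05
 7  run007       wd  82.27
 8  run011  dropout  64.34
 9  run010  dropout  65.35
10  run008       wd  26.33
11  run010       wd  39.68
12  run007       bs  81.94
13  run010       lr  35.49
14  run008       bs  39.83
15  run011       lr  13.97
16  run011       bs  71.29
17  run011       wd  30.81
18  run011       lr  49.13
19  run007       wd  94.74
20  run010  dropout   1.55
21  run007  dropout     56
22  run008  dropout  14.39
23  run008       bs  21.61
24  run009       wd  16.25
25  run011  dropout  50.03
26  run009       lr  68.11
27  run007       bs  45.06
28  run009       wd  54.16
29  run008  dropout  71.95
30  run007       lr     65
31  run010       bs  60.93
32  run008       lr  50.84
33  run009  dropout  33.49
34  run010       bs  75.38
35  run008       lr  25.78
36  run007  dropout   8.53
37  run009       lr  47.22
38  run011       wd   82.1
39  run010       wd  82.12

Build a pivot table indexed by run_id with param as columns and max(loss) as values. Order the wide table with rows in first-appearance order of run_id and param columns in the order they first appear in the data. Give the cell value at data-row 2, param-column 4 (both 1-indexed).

With rows in first-appearance order of run_id, row 2 is run_id=run007. param columns in first-appearance order: dropout, lr, bs, wd; column 4 is wd.
Long rows with run_id=run007, param=wd: max(82.27, 94.74) = 94.74.

94.74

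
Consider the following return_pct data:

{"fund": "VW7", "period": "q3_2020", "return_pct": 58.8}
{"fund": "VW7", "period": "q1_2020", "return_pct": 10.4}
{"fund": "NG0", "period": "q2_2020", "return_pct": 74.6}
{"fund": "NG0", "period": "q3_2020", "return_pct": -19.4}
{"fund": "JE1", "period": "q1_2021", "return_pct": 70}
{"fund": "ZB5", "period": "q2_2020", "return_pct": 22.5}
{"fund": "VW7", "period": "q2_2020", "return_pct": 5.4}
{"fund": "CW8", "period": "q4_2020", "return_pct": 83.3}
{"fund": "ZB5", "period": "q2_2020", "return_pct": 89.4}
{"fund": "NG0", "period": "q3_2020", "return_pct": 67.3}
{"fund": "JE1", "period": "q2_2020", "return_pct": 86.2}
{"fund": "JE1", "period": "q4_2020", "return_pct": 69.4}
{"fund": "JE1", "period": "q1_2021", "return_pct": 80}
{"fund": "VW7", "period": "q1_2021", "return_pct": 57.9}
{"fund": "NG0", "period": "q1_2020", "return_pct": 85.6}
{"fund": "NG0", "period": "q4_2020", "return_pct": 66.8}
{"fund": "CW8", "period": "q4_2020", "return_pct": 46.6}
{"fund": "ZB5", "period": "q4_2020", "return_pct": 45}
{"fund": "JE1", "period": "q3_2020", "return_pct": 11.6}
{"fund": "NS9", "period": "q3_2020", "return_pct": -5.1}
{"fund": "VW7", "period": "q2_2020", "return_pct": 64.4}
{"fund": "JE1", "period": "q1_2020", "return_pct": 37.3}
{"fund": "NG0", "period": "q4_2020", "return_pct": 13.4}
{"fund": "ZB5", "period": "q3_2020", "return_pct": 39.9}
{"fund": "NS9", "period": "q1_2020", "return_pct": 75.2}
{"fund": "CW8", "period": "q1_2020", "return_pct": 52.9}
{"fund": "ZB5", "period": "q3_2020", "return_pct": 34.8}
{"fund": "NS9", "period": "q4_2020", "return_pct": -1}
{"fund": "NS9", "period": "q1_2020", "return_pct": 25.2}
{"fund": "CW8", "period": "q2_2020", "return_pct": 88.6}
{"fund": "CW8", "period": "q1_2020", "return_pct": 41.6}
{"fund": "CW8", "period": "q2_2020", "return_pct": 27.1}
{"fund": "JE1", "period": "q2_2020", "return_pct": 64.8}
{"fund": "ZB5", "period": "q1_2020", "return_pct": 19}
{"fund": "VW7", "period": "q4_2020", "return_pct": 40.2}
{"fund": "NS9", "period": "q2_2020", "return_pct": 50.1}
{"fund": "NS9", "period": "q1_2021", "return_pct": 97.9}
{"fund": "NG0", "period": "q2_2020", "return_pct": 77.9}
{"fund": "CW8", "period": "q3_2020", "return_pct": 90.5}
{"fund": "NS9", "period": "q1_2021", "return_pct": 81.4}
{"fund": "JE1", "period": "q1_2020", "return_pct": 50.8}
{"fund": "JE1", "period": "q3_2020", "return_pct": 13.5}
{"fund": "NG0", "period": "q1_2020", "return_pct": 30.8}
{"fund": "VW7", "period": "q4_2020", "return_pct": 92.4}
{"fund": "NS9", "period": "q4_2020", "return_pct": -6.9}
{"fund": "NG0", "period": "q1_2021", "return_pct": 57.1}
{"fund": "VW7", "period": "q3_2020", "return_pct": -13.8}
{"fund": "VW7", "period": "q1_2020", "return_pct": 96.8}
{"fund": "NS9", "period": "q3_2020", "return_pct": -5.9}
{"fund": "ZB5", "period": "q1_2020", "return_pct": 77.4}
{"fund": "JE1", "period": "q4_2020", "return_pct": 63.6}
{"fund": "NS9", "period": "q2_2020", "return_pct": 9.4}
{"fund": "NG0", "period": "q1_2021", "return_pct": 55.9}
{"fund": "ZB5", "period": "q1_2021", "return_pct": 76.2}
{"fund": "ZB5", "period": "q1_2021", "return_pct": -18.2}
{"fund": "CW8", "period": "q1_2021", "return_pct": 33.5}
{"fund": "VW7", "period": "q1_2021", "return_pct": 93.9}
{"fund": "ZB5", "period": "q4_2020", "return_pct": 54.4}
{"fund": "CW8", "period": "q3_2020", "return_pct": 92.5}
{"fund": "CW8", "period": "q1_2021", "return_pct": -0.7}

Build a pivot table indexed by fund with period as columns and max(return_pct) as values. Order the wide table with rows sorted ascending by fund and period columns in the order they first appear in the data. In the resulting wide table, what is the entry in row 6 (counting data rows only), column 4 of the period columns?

With rows sorted ascending by fund, row 6 is fund=ZB5. period columns in first-appearance order: q3_2020, q1_2020, q2_2020, q1_2021, q4_2020; column 4 is q1_2021.
Long rows with fund=ZB5, period=q1_2021: max(76.2, -18.2) = 76.2.

76.2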